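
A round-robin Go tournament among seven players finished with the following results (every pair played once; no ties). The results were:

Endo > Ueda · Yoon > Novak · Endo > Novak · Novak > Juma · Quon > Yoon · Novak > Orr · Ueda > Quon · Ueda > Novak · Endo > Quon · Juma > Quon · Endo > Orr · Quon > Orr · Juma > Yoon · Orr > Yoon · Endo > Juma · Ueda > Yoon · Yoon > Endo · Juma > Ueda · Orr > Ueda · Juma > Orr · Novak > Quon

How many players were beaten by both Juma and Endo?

3

Juma beat: Orr, Yoon, Quon, Ueda.
Endo beat: Juma, Orr, Novak, Quon, Ueda.
Both beat: Orr, Quon, Ueda — 3.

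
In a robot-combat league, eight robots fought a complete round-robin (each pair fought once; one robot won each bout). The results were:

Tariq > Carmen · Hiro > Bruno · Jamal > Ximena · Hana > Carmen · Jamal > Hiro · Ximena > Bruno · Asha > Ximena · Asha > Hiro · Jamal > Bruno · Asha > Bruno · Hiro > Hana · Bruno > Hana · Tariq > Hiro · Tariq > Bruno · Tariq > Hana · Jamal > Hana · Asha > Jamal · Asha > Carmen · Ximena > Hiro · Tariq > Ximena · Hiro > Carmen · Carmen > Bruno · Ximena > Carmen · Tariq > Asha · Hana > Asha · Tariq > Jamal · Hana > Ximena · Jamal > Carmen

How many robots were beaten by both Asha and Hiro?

Asha beat: Ximena, Jamal, Carmen, Bruno, Hiro.
Hiro beat: Hana, Carmen, Bruno.
Both beat: Carmen, Bruno — 2.

2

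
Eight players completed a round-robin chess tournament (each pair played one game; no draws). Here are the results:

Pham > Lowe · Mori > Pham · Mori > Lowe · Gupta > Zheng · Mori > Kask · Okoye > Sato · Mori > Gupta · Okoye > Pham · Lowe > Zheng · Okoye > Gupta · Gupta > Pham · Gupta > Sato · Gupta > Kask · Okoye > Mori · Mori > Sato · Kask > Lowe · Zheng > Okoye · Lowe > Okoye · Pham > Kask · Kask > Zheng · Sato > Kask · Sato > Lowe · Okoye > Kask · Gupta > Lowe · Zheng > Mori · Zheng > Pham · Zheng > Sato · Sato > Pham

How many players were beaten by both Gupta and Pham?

2

Gupta beat: Zheng, Sato, Kask, Lowe, Pham.
Pham beat: Kask, Lowe.
Both beat: Kask, Lowe — 2.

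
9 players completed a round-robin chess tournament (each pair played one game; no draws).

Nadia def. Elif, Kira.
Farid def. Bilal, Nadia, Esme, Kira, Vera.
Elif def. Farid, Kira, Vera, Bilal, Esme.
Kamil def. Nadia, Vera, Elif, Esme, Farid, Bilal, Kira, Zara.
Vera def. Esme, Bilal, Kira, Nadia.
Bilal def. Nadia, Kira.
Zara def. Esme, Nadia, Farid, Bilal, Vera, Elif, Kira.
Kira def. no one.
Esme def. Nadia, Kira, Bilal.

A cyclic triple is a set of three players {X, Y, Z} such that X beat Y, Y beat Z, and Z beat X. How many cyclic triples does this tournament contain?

4

Win totals: Farid 5, Vera 4, Zara 7, Elif 5, Bilal 2, Kamil 8, Esme 3, Kira 0, Nadia 2.
A player with w wins dominates both others in C(w,2) triples; summing gives 10 + 6 + 21 + 10 + 1 + 28 + 3 + 0 + 1 = 80 transitive triples.
Total triples C(9,3) = 84, so cyclic triples = 84 − 80 = 4.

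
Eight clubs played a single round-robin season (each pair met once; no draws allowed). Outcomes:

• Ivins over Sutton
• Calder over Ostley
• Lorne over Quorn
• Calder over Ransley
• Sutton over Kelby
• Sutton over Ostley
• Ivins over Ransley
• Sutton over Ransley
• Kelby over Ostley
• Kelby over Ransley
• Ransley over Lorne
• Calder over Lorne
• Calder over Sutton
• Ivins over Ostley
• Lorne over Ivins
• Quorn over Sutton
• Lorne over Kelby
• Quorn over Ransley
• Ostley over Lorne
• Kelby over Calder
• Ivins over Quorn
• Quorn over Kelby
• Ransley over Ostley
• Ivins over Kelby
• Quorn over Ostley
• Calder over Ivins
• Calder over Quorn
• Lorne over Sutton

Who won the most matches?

Calder

Win totals: Sutton 3, Lorne 4, Quorn 4, Ivins 5, Calder 6, Ostley 1, Kelby 3, Ransley 2.
Calder leads with 6 wins (next highest: 5).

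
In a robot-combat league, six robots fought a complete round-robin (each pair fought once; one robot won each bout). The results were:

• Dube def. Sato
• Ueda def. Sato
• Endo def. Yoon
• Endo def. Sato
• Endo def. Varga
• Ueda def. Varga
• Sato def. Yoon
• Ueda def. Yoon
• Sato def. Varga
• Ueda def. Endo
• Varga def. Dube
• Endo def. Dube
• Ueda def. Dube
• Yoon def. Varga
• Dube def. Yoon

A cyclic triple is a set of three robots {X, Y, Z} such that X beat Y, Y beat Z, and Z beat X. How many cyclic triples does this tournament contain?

Of the C(6,3) = 20 triples, the cyclic ones are: {Sato, Varga, Dube}; {Varga, Dube, Yoon}.
That is 2.

2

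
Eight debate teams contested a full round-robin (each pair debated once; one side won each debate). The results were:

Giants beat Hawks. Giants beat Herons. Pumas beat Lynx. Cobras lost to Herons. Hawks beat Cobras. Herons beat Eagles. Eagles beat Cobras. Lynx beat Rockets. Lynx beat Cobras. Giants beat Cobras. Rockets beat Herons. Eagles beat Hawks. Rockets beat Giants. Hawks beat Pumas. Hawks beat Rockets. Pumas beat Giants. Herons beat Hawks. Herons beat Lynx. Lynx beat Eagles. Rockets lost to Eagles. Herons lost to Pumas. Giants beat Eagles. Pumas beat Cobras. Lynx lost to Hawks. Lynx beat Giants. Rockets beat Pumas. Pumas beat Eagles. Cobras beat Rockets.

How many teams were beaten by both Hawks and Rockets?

1

Hawks beat: Cobras, Rockets, Pumas, Lynx.
Rockets beat: Pumas, Herons, Giants.
Both beat: Pumas — 1.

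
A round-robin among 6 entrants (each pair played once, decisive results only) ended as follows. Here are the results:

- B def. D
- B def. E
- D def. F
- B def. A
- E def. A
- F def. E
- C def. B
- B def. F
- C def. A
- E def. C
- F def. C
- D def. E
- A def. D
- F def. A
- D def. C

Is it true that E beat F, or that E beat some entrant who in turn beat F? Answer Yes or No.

No

E did not beat F directly.
E beat A, C, but each of them lost to F. No two-step path.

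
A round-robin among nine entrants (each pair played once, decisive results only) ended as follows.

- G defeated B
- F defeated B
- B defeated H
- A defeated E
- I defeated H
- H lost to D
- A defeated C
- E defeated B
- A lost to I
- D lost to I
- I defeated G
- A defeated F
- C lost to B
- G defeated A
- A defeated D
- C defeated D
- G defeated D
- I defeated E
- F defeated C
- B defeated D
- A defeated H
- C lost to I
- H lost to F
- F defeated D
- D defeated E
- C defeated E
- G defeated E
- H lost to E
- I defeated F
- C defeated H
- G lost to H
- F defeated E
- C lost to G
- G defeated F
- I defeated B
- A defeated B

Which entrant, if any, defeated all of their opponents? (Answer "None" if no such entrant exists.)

I has 8 wins out of 8 opponents — a perfect record.

I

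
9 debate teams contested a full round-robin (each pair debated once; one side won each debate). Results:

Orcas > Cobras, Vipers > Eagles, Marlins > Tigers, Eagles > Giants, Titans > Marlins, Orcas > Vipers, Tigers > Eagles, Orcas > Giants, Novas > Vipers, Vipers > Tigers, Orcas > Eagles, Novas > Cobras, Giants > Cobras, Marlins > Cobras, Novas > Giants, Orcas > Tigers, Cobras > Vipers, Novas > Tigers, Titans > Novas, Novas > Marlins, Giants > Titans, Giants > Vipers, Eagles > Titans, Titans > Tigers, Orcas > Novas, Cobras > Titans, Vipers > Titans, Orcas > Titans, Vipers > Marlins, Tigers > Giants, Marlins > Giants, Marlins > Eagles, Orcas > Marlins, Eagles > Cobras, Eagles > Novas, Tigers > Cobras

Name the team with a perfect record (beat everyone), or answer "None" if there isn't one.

Orcas has 8 wins out of 8 opponents — a perfect record.

Orcas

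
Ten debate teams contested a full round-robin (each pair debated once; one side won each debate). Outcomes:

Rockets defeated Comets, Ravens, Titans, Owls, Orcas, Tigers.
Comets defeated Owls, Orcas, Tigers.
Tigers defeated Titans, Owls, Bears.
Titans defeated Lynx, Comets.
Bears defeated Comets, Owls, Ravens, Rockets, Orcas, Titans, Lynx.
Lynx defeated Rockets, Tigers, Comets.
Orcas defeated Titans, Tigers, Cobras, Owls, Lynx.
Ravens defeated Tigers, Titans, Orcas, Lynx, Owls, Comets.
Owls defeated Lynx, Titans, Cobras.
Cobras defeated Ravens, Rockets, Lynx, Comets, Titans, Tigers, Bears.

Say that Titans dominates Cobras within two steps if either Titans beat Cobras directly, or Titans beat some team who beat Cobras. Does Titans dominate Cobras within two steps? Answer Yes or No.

Titans did not beat Cobras directly.
Titans beat Comets, Lynx, but each of them lost to Cobras. No two-step path.

No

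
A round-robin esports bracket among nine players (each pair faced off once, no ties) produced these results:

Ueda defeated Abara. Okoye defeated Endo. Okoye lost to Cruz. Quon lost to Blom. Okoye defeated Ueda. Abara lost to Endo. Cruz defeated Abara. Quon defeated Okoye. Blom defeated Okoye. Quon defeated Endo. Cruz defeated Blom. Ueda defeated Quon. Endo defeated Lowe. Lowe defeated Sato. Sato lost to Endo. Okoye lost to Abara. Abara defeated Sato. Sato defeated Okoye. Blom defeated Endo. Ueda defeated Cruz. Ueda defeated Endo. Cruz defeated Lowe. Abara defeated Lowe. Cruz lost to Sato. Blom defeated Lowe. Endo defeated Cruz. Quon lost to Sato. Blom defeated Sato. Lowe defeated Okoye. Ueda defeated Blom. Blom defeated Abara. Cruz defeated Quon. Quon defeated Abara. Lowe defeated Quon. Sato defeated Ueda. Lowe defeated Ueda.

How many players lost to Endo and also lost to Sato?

Endo beat: Cruz, Sato, Lowe, Abara.
Sato beat: Cruz, Okoye, Quon, Ueda.
Both beat: Cruz — 1.

1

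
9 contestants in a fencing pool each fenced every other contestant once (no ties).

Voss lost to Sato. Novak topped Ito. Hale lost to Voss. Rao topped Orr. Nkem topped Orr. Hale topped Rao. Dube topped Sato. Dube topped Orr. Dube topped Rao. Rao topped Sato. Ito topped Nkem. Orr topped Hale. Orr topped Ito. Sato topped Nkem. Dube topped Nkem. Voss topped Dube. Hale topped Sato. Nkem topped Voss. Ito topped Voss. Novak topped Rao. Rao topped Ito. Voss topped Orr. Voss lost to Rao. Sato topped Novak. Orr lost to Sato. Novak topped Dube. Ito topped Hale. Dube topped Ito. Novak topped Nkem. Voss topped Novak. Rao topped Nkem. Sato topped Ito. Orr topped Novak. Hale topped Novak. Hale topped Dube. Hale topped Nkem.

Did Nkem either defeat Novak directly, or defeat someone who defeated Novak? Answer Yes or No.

Nkem did not beat Novak directly.
Nkem beat Orr, Voss. Of those, Orr beat Novak.

Yes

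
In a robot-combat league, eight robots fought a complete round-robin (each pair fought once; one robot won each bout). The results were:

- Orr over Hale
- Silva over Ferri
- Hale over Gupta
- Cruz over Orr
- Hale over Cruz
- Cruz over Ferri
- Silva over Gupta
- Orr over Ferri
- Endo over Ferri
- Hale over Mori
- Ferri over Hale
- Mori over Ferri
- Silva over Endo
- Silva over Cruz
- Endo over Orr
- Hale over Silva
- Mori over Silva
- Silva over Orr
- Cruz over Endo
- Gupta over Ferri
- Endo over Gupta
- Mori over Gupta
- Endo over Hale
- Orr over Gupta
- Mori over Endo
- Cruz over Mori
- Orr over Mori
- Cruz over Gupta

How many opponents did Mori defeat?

4

Mori's results: beat Silva, Gupta, Ferri, Endo; lost to Hale, Orr, Cruz.
That is 4 wins.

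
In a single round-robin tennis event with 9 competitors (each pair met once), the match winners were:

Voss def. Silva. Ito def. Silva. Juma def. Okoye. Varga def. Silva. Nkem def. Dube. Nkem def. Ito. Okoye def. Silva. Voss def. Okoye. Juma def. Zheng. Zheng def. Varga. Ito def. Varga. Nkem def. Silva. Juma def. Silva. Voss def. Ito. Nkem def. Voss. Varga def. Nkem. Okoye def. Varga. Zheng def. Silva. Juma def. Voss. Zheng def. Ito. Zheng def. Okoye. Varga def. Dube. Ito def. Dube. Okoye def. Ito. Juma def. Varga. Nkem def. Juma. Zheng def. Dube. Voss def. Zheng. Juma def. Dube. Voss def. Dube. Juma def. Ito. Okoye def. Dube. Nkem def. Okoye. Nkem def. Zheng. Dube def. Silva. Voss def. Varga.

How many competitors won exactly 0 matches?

Win totals: Nkem 7, Juma 7, Dube 1, Zheng 5, Ito 3, Silva 0, Okoye 4, Varga 3, Voss 6.
Exactly 0: Silva — 1 competitor.

1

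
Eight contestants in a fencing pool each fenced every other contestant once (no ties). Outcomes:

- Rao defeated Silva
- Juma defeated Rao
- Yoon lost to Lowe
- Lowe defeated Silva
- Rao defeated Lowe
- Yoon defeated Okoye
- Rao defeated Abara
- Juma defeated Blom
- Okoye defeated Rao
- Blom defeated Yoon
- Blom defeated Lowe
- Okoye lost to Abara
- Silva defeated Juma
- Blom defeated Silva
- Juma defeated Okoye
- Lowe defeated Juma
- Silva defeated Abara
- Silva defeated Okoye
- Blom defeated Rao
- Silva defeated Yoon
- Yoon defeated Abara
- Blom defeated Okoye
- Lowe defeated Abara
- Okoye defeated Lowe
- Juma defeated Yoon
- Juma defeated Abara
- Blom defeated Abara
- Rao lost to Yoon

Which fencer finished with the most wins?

Blom

Win totals: Blom 6, Silva 4, Rao 3, Abara 1, Lowe 4, Juma 5, Yoon 3, Okoye 2.
Blom leads with 6 wins (next highest: 5).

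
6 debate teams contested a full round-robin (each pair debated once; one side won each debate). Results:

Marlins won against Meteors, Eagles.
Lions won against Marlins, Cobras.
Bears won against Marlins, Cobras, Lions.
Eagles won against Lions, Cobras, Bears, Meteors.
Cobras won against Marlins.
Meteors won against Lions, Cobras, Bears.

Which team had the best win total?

Win totals: Lions 2, Cobras 1, Eagles 4, Bears 3, Marlins 2, Meteors 3.
Eagles leads with 4 wins (next highest: 3).

Eagles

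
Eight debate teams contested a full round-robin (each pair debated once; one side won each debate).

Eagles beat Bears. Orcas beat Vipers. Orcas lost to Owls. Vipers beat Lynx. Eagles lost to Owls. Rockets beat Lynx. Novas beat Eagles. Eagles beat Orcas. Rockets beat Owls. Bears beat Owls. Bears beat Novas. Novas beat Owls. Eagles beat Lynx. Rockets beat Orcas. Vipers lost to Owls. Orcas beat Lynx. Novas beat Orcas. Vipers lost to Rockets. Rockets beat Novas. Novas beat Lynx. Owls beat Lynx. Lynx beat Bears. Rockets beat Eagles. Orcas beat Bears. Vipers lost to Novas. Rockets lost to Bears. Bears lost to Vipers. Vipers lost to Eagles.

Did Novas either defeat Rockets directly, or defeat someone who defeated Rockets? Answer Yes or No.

No

Novas did not beat Rockets directly.
Novas beat Orcas, Lynx, Eagles, Vipers, Owls, but each of them lost to Rockets. No two-step path.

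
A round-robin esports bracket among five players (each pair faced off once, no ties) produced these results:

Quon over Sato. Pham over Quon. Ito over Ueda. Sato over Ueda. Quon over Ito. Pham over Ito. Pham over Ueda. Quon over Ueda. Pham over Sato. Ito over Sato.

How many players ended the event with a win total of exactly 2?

1

Win totals: Pham 4, Quon 3, Ito 2, Sato 1, Ueda 0.
Exactly 2: Ito — 1 player.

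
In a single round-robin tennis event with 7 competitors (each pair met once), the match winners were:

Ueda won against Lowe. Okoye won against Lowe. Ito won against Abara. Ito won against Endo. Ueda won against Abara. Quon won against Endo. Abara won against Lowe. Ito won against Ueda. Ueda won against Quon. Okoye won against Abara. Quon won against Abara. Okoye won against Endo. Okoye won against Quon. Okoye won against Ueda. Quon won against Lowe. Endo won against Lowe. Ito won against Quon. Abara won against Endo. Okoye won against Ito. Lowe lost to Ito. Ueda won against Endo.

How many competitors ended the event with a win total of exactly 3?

1

Win totals: Quon 3, Lowe 0, Abara 2, Okoye 6, Ito 5, Endo 1, Ueda 4.
Exactly 3: Quon — 1 competitor.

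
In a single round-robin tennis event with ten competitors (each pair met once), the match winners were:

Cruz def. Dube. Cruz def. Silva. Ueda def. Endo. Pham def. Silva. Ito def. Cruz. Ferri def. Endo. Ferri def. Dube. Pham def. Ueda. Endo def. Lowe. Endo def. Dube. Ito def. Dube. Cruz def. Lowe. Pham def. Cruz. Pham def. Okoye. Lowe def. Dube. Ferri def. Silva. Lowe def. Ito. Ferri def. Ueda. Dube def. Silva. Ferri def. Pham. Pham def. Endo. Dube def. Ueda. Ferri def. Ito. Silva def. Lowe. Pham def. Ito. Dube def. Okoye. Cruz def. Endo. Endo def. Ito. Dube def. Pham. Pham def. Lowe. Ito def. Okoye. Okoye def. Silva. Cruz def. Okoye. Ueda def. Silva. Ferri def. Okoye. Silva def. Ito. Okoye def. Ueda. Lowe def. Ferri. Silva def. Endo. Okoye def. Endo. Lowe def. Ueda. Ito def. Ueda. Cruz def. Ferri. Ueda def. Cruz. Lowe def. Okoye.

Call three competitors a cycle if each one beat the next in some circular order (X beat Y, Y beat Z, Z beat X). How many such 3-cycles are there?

29

Win totals: Ferri 7, Pham 7, Silva 3, Ueda 3, Endo 3, Lowe 5, Dube 4, Cruz 6, Ito 4, Okoye 3.
A competitor with w wins dominates both others in C(w,2) triples; summing gives 21 + 21 + 3 + 3 + 3 + 10 + 6 + 15 + 6 + 3 = 91 transitive triples.
Total triples C(10,3) = 120, so cyclic triples = 120 − 91 = 29.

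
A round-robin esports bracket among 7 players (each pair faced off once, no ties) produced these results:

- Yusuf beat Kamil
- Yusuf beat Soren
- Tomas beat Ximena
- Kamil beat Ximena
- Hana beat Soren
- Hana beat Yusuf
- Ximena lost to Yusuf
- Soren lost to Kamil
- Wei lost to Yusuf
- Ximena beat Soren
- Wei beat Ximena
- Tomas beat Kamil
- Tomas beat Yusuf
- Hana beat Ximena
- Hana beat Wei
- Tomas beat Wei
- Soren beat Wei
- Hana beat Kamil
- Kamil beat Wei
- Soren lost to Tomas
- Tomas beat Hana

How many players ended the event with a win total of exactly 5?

1

Win totals: Soren 1, Tomas 6, Yusuf 4, Wei 1, Ximena 1, Kamil 3, Hana 5.
Exactly 5: Hana — 1 player.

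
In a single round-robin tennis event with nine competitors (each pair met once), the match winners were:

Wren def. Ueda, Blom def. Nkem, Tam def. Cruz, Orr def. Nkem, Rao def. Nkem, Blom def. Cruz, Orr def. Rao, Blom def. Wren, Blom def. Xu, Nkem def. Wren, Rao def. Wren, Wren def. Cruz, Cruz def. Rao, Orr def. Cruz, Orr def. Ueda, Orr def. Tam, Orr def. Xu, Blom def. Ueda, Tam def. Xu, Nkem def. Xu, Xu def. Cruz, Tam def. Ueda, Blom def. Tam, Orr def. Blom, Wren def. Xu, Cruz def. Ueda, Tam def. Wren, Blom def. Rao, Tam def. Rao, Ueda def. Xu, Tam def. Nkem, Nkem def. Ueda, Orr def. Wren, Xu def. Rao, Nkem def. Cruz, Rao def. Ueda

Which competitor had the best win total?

Orr

Win totals: Orr 8, Rao 3, Wren 3, Blom 7, Tam 6, Xu 2, Ueda 1, Cruz 2, Nkem 4.
Orr leads with 8 wins (next highest: 7).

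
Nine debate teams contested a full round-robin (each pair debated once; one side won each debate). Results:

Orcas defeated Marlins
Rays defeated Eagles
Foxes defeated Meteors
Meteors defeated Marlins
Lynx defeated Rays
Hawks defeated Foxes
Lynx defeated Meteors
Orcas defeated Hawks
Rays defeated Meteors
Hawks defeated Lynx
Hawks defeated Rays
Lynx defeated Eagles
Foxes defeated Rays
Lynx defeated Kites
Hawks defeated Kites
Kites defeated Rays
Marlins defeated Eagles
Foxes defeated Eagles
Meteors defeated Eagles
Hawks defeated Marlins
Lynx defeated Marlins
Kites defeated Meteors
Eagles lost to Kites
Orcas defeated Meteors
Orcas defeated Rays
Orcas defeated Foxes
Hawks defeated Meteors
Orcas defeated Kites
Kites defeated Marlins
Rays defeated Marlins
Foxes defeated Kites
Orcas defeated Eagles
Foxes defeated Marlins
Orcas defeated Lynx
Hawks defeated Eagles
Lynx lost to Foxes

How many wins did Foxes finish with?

6

Foxes' results: beat Eagles, Marlins, Rays, Kites, Lynx, Meteors; lost to Orcas, Hawks.
That is 6 wins.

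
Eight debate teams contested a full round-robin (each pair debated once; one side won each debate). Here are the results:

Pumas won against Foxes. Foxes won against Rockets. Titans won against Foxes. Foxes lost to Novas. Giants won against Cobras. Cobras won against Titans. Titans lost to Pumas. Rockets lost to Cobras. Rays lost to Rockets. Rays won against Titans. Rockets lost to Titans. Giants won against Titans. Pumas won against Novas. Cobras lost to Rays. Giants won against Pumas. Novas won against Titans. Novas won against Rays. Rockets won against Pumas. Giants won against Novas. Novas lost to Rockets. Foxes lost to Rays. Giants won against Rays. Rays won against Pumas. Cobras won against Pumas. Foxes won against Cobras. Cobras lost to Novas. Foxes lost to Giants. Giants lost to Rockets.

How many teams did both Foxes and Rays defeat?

Foxes beat: Cobras, Rockets.
Rays beat: Pumas, Titans, Foxes, Cobras.
Both beat: Cobras — 1.

1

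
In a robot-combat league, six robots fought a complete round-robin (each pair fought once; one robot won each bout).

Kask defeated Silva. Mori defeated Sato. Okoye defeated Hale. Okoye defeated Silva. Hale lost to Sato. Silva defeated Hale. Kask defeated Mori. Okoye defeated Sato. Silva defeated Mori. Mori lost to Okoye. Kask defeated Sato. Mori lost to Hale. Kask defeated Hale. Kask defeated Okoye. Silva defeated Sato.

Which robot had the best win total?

Kask

Win totals: Mori 1, Hale 1, Okoye 4, Kask 5, Silva 3, Sato 1.
Kask leads with 5 wins (next highest: 4).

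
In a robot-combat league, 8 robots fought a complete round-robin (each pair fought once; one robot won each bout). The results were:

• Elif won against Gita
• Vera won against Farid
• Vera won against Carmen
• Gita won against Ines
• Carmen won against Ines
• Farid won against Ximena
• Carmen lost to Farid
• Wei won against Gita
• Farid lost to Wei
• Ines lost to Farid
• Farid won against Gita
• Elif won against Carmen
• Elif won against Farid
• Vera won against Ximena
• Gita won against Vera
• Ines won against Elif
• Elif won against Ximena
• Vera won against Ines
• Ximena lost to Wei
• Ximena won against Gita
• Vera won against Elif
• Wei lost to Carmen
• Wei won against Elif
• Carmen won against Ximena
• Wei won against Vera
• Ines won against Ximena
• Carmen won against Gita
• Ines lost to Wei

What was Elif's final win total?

Elif's results: beat Ximena, Carmen, Farid, Gita; lost to Wei, Ines, Vera.
That is 4 wins.

4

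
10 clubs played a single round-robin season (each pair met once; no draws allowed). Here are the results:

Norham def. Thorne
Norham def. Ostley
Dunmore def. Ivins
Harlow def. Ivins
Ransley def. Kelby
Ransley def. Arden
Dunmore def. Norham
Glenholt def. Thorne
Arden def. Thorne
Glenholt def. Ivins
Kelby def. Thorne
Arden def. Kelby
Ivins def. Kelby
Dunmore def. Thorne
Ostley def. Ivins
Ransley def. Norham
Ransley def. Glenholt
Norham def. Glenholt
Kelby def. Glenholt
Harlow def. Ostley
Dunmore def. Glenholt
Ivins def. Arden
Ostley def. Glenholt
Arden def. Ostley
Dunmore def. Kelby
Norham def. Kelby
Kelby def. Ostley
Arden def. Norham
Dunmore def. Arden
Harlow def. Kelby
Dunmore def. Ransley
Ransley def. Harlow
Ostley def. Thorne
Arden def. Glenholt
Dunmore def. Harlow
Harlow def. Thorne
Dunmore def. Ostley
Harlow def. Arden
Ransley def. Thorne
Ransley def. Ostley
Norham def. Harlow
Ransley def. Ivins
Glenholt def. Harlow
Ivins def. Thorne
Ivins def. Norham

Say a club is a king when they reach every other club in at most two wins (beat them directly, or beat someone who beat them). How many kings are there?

1

Harlow cannot reach Dunmore, Ransley in two steps.
Thorne cannot reach Harlow, Kelby, Arden, Dunmore, Glenholt, Norham, Ivins, Ostley, Ransley in two steps.
Kelby cannot reach Arden, Dunmore, Norham, Ransley in two steps.
Arden cannot reach Dunmore, Ransley in two steps.
Dunmore reaches everyone (king).
Glenholt cannot reach Dunmore, Ransley in two steps.
Norham cannot reach Dunmore, Ransley in two steps.
Ivins cannot reach Dunmore, Ransley in two steps.
Ostley cannot reach Dunmore, Ransley in two steps.
Ransley cannot reach Dunmore in two steps.
Kings: Dunmore — 1.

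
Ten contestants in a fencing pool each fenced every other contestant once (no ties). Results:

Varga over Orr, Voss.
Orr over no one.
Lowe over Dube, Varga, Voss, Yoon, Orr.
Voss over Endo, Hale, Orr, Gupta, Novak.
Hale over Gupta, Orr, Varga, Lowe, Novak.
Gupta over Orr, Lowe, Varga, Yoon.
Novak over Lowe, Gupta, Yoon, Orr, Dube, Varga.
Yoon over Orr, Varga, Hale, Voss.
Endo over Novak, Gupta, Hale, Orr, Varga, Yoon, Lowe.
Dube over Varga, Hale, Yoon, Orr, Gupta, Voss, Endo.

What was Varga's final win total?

Varga's results: beat Voss, Orr; lost to Lowe, Novak, Yoon, Gupta, Endo, Hale, Dube.
That is 2 wins.

2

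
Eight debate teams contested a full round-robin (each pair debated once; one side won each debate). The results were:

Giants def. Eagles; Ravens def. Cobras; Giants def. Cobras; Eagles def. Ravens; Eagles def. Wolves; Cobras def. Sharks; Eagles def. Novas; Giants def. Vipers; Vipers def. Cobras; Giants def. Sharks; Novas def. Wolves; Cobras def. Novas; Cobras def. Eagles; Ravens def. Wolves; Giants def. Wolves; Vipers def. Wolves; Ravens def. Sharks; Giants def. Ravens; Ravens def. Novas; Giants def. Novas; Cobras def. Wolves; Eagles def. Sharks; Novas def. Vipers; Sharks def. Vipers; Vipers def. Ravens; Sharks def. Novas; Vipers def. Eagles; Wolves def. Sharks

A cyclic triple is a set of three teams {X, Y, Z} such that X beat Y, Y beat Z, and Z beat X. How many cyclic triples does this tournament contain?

Win totals: Novas 2, Eagles 4, Giants 7, Wolves 1, Cobras 4, Ravens 4, Vipers 4, Sharks 2.
A team with w wins dominates both others in C(w,2) triples; summing gives 1 + 6 + 21 + 0 + 6 + 6 + 6 + 1 = 47 transitive triples.
Total triples C(8,3) = 56, so cyclic triples = 56 − 47 = 9.

9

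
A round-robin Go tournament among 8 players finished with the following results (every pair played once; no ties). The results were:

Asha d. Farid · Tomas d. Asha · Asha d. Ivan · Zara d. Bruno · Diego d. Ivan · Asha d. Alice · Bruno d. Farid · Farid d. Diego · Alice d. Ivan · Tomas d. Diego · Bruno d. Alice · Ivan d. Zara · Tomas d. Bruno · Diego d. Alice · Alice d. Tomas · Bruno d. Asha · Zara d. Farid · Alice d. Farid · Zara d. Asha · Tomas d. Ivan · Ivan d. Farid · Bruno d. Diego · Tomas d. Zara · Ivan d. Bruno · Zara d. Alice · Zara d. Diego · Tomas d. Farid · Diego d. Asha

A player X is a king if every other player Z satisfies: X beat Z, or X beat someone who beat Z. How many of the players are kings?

Ivan cannot reach Tomas in two steps.
Tomas reaches everyone (king).
Diego reaches everyone (king).
Zara reaches everyone (king).
Asha reaches everyone (king).
Farid cannot reach Tomas, Zara, Bruno in two steps.
Alice reaches everyone (king).
Bruno cannot reach Zara in two steps.
Kings: Tomas, Diego, Zara, Asha, Alice — 5.

5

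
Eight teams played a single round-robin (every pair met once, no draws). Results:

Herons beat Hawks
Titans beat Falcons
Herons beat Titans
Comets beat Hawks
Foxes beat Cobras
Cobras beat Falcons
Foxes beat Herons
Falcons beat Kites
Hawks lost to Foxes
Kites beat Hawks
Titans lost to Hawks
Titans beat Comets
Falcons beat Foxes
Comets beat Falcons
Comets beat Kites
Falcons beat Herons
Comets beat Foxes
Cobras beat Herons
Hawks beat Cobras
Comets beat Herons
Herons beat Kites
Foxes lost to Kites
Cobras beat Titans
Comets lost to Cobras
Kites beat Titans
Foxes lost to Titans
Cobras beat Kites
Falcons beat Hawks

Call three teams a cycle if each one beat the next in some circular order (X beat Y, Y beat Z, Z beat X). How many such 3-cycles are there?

17

Win totals: Comets 5, Titans 3, Kites 3, Hawks 2, Herons 3, Falcons 4, Cobras 5, Foxes 3.
A team with w wins dominates both others in C(w,2) triples; summing gives 10 + 3 + 3 + 1 + 3 + 6 + 10 + 3 = 39 transitive triples.
Total triples C(8,3) = 56, so cyclic triples = 56 − 39 = 17.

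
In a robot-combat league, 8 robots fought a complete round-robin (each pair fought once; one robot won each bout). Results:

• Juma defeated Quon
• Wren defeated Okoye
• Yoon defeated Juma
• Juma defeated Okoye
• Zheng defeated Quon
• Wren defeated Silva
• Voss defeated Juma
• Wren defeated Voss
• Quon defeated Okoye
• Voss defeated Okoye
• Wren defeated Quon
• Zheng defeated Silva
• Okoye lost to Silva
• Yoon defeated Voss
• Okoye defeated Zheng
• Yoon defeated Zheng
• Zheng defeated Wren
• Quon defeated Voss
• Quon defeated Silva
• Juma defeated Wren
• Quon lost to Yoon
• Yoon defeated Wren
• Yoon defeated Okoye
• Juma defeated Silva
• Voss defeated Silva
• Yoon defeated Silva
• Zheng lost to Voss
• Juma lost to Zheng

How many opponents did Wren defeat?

Wren's results: beat Silva, Voss, Quon, Okoye; lost to Yoon, Zheng, Juma.
That is 4 wins.

4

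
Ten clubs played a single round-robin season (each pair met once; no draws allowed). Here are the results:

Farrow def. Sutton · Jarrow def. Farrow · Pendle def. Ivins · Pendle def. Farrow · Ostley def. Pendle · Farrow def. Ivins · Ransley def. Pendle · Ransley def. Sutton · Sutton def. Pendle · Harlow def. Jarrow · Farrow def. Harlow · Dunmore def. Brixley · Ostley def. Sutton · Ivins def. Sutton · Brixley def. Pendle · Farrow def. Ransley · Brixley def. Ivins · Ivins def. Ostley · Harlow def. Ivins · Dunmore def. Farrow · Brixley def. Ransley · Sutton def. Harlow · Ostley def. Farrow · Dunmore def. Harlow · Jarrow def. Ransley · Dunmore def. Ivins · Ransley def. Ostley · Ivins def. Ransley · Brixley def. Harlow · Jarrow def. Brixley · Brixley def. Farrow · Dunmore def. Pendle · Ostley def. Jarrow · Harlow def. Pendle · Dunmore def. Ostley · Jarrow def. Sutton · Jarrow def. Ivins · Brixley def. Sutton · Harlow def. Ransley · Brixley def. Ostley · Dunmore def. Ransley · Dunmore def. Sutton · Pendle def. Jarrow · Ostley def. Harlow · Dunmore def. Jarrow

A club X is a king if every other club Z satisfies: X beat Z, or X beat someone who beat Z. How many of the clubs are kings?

Jarrow cannot reach Dunmore in two steps.
Harlow cannot reach Dunmore in two steps.
Ostley cannot reach Dunmore in two steps.
Ransley cannot reach Brixley, Dunmore in two steps.
Brixley cannot reach Dunmore in two steps.
Farrow cannot reach Brixley, Dunmore in two steps.
Sutton cannot reach Ostley, Brixley, Dunmore in two steps.
Pendle cannot reach Dunmore in two steps.
Dunmore reaches everyone (king).
Ivins cannot reach Brixley, Dunmore in two steps.
Kings: Dunmore — 1.

1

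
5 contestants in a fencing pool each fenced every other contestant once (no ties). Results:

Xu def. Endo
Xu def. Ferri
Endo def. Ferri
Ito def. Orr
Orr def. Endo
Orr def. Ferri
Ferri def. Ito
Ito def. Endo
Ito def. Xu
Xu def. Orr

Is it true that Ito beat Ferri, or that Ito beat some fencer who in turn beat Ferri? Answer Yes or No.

Ito did not beat Ferri directly.
Ito beat Xu, Orr, Endo. Of those, Xu beat Ferri.

Yes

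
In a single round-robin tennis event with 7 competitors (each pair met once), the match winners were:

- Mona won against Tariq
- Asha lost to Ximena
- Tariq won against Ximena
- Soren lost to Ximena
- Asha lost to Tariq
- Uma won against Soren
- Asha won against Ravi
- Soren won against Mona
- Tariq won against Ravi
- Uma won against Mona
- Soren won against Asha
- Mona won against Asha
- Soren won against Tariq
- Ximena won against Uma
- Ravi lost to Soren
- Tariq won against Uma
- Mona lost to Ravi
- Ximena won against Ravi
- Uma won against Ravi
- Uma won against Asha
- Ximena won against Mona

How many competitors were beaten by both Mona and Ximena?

1

Mona beat: Tariq, Asha.
Ximena beat: Ravi, Soren, Uma, Asha, Mona.
Both beat: Asha — 1.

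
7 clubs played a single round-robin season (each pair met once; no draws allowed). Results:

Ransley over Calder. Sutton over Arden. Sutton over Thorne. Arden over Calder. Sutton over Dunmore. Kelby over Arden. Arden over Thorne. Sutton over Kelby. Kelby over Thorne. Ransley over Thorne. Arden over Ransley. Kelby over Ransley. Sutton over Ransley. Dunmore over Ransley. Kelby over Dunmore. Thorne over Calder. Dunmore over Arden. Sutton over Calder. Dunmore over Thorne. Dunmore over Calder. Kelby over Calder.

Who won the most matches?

Win totals: Thorne 1, Sutton 6, Arden 3, Kelby 5, Dunmore 4, Ransley 2, Calder 0.
Sutton leads with 6 wins (next highest: 5).

Sutton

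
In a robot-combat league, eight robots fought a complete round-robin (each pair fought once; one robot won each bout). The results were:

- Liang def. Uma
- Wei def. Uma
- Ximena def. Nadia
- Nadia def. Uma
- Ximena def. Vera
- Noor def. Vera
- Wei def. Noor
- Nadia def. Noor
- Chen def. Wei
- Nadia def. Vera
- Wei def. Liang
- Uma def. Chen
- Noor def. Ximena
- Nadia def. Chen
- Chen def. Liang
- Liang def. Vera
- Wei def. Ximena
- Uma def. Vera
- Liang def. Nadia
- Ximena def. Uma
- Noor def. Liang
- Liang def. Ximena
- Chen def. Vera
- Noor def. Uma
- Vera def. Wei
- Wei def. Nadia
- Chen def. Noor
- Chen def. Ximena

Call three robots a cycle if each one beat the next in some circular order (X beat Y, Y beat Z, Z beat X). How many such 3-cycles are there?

Win totals: Uma 2, Vera 1, Noor 4, Liang 4, Nadia 4, Chen 5, Wei 5, Ximena 3.
A robot with w wins dominates both others in C(w,2) triples; summing gives 1 + 0 + 6 + 6 + 6 + 10 + 10 + 3 = 42 transitive triples.
Total triples C(8,3) = 56, so cyclic triples = 56 − 42 = 14.

14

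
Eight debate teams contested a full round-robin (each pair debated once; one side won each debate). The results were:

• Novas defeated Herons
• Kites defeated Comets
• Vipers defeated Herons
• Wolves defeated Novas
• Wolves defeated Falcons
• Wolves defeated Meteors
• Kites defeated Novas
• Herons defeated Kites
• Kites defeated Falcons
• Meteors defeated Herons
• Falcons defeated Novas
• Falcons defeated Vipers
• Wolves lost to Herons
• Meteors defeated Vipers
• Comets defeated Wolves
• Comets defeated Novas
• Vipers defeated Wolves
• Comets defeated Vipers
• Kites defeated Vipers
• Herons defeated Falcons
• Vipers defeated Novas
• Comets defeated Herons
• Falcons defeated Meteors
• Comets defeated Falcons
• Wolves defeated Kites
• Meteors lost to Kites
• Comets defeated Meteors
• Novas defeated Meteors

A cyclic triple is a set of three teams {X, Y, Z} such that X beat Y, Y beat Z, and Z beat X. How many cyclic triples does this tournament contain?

14

Win totals: Vipers 3, Comets 6, Falcons 3, Wolves 4, Kites 5, Novas 2, Meteors 2, Herons 3.
A team with w wins dominates both others in C(w,2) triples; summing gives 3 + 15 + 3 + 6 + 10 + 1 + 1 + 3 = 42 transitive triples.
Total triples C(8,3) = 56, so cyclic triples = 56 − 42 = 14.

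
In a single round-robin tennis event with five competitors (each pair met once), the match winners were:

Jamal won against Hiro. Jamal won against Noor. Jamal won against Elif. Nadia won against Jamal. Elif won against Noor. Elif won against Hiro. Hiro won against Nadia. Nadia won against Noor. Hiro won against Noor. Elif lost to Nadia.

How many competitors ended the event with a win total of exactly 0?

Win totals: Noor 0, Jamal 3, Hiro 2, Elif 2, Nadia 3.
Exactly 0: Noor — 1 competitor.

1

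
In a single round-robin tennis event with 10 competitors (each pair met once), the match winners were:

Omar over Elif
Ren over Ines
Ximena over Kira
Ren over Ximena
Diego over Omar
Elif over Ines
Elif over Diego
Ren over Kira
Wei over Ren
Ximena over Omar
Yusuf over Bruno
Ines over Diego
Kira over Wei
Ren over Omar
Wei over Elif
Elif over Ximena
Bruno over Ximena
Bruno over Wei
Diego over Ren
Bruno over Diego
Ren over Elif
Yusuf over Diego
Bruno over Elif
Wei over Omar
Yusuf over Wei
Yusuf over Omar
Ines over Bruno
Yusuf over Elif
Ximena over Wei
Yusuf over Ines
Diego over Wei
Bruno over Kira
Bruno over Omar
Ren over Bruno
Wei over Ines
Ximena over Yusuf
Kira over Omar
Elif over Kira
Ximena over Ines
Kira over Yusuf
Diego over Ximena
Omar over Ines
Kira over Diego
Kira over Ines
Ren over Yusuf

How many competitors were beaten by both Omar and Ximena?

Omar beat: Ines, Elif.
Ximena beat: Yusuf, Omar, Ines, Wei, Kira.
Both beat: Ines — 1.

1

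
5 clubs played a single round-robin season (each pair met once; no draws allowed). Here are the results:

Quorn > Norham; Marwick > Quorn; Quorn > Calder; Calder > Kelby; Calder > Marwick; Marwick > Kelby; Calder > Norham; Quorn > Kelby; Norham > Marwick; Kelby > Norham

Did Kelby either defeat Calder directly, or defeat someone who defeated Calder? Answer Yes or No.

Kelby did not beat Calder directly.
Kelby beat Norham, but each of them lost to Calder. No two-step path.

No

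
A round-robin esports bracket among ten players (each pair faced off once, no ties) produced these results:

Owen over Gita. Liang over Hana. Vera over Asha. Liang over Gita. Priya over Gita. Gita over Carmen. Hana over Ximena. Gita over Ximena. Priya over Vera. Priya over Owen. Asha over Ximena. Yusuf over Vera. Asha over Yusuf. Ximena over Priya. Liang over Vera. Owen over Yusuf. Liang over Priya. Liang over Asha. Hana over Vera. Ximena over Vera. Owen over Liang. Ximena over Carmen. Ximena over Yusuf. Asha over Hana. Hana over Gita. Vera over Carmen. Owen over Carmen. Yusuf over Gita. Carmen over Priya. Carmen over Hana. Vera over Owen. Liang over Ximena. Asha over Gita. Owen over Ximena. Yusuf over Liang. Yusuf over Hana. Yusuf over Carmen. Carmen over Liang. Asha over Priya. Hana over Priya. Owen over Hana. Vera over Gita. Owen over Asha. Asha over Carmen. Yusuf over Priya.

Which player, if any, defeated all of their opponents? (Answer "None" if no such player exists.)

None

Highest win total is Owen with 7 (out of 9 possible).
Owen lost to Vera, Priya, so no player went undefeated.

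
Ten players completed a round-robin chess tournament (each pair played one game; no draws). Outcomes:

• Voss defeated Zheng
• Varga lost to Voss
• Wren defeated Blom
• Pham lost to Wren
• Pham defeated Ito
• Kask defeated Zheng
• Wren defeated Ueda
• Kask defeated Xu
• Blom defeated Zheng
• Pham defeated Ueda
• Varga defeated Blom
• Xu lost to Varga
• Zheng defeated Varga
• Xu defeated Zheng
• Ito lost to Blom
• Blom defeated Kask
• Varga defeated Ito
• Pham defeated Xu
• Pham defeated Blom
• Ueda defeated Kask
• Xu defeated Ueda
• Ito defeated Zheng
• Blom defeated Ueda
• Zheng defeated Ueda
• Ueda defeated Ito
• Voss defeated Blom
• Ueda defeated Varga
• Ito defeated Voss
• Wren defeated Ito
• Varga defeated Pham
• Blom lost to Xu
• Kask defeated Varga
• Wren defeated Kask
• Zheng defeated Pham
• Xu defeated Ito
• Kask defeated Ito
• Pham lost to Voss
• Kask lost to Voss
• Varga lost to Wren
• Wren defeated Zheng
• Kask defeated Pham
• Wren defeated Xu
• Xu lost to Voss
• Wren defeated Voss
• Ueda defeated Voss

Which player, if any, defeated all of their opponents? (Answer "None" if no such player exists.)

Wren has 9 wins out of 9 opponents — a perfect record.

Wren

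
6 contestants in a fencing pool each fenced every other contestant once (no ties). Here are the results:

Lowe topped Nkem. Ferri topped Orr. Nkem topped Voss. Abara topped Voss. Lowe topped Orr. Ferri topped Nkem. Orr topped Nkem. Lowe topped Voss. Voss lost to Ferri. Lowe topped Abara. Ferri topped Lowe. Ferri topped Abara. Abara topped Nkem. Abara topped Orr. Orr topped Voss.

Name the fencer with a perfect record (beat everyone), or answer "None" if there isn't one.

Ferri

Ferri has 5 wins out of 5 opponents — a perfect record.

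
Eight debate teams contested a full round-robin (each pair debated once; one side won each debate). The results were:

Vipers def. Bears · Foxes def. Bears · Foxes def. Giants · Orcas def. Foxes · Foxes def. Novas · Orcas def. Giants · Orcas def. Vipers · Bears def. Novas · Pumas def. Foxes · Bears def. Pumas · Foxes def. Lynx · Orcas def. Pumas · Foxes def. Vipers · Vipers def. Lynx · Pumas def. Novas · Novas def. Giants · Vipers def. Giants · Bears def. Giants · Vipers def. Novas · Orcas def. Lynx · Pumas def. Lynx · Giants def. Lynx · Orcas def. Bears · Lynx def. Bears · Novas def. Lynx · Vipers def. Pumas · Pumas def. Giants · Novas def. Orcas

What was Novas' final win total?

3

Novas' results: beat Lynx, Giants, Orcas; lost to Vipers, Foxes, Bears, Pumas.
That is 3 wins.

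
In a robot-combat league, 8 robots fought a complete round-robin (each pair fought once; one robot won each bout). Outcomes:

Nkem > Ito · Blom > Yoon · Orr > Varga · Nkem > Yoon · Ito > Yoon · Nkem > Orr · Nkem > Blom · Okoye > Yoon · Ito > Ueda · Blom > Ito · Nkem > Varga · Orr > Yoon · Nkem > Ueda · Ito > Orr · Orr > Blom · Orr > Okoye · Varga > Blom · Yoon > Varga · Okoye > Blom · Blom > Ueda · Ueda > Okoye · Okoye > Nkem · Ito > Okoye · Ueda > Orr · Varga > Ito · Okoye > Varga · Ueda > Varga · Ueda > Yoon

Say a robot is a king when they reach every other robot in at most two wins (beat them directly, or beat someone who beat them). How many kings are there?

5

Varga cannot reach Nkem in two steps.
Ueda reaches everyone (king).
Blom cannot reach Nkem in two steps.
Orr reaches everyone (king).
Okoye reaches everyone (king).
Nkem reaches everyone (king).
Yoon cannot reach Ueda, Orr, Okoye, Nkem in two steps.
Ito reaches everyone (king).
Kings: Ueda, Orr, Okoye, Nkem, Ito — 5.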